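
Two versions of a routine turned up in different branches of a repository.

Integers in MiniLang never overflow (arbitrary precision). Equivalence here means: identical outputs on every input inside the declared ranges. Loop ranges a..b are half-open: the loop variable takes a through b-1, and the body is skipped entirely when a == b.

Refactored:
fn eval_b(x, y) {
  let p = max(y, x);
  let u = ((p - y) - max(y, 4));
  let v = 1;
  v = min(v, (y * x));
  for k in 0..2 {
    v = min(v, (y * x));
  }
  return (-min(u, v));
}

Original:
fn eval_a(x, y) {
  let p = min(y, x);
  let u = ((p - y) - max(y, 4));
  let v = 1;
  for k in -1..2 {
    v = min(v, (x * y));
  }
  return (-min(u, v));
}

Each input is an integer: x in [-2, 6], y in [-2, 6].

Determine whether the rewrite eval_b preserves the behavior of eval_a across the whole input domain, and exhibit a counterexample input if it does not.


Try x=-2, y=-1.
eval_a: p becomes -2; next u becomes -5; next v becomes 1; next at k=-1:; next v becomes 1; next at k=0:; next v becomes 1; next at k=1:; next v becomes 1; next final value 5
eval_b: p becomes -1; next u becomes -4; next v becomes 1; next v becomes 1; next at k=0:; next v becomes 1; next at k=1:; next v becomes 1; next final value 4
5 != 4, so the rewrite changes behavior.
verdict: not equivalent; witness: x=-2, y=-1


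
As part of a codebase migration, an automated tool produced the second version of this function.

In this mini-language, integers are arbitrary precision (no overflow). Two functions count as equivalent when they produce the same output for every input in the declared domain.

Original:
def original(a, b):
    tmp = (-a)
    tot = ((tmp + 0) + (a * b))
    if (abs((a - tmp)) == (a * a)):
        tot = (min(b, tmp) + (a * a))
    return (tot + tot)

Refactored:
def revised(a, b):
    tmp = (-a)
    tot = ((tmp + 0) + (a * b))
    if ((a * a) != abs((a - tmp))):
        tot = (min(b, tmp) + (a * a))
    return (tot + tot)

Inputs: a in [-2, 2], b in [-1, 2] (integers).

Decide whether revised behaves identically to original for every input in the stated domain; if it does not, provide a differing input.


Consider the input a=-2, b=-1.
original: tmp=2, then tot=4, then (abs((a - tmp)) == (a * a)) is true, then tot=3, then returns 6
revised: tmp=2, then tot=4, then ((a * a) != abs((a - tmp))) is false, then returns 8
6 against 8: the behavior changed.
verdict: not equivalent; witness: a=-2, b=-1


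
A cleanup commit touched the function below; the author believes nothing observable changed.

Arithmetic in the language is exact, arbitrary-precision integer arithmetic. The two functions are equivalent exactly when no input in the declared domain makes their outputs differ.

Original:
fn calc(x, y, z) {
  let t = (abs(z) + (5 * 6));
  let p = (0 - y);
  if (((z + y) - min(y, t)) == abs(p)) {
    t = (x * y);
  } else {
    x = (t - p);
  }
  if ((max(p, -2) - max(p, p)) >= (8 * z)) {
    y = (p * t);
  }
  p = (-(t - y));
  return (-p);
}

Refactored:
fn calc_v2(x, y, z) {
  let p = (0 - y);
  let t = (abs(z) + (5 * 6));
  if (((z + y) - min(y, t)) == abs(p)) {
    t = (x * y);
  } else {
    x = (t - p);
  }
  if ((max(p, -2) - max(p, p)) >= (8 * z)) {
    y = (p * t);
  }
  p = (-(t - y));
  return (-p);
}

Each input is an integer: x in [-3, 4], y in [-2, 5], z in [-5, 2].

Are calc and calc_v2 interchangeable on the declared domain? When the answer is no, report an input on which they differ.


Reading the diff, among the changes: same computation, different form.
Tracing x=0, y=0, z=2: calc: t=32, then p=0, then (((z + y) - min(y, t)) == abs(p)) is false, then x=32, then ((max(p, -2) - max(p, p)) >= (8 * z)) is false, then p=-32, then returns 32 | calc_v2: p=0, then t=32, then (((z + y) - min(y, t)) == abs(p)) is false, then x=32, then ((max(p, -2) - max(p, p)) >= (8 * z)) is false, then p=-32, then returns 32 — matching result 32.
Across all 512 domain points the two functions coincide.
verdict: equivalent


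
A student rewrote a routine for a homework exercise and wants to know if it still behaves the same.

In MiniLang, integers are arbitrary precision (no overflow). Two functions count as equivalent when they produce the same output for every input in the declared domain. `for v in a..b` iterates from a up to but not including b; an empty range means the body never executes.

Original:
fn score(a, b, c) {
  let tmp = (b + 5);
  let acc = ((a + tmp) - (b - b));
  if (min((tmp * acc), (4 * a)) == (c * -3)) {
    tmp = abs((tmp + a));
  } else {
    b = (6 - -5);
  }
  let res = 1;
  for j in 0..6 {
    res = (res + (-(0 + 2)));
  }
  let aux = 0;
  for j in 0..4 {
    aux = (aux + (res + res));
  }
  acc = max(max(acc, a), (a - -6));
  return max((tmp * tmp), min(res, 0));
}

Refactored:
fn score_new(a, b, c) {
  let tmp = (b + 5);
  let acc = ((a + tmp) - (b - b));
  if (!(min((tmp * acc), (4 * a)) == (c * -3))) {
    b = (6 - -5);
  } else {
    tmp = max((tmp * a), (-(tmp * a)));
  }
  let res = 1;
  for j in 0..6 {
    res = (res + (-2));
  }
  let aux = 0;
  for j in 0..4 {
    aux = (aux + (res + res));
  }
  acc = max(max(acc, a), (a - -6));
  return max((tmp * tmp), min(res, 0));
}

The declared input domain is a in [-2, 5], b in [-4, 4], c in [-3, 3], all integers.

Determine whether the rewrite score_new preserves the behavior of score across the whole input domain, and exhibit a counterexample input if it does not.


Try a=0, b=-4, c=0.
score: tmp := 1 | acc := 1 | (min((tmp * acc), (4 * a)) == (c * -3)): true | tmp := 1 | res := 1 | iter j=0: | res := -1 | iter j=1: | res := -3 | iter j=2: | res := -5 | iter j=3: | res := -7 | iter j=4: | res := -9 | iter j=5: | res := -11 | aux := 0 | iter j=0: | aux := -22 | iter j=1: | aux := -44 | iter j=2: | aux := -66 | iter j=3: | aux := -88 | acc := 6 | result 1
score_new: tmp := 1 | acc := 1 | (!(min((tmp * acc), (4 * a)) == (c * -3))): false | tmp := 0 | res := 1 | iter j=0: | res := -1 | iter j=1: | res := -3 | iter j=2: | res := -5 | iter j=3: | res := -7 | iter j=4: | res := -9 | iter j=5: | res := -11 | aux := 0 | iter j=0: | aux := -22 | iter j=1: | aux := -44 | iter j=2: | aux := -66 | iter j=3: | aux := -88 | acc := 6 | result 0
1 != 0, so the rewrite changes behavior.
verdict: not equivalent; witness: a=0, b=-4, c=0


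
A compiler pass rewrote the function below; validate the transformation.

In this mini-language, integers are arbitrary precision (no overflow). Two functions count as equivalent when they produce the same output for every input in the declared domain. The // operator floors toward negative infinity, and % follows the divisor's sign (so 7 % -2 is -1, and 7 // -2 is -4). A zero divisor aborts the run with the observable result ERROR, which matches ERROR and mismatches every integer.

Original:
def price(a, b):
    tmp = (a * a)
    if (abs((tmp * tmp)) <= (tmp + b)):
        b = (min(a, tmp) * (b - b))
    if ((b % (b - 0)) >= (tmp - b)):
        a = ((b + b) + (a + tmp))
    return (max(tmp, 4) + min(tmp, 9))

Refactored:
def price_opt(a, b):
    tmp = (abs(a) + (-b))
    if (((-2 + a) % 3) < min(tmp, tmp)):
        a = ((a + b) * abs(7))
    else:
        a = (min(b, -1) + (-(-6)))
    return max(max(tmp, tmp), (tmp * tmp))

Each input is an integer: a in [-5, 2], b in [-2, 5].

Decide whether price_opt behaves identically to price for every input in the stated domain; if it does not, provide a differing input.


These are not equivalent — on a=-5, b=-2 the outputs split (34 vs 49).
price: tmp becomes 25; next (abs((tmp * tmp)) <= (tmp + b)) evaluates to false; next ((b % (b - 0)) >= (tmp - b)) evaluates to false; next final value 34
price_opt: tmp becomes 7; next (((-2 + a) % 3) < min(tmp, tmp)) evaluates to true; next a becomes -49; next final value 49
verdict: not equivalent; witness: a=-5, b=-2


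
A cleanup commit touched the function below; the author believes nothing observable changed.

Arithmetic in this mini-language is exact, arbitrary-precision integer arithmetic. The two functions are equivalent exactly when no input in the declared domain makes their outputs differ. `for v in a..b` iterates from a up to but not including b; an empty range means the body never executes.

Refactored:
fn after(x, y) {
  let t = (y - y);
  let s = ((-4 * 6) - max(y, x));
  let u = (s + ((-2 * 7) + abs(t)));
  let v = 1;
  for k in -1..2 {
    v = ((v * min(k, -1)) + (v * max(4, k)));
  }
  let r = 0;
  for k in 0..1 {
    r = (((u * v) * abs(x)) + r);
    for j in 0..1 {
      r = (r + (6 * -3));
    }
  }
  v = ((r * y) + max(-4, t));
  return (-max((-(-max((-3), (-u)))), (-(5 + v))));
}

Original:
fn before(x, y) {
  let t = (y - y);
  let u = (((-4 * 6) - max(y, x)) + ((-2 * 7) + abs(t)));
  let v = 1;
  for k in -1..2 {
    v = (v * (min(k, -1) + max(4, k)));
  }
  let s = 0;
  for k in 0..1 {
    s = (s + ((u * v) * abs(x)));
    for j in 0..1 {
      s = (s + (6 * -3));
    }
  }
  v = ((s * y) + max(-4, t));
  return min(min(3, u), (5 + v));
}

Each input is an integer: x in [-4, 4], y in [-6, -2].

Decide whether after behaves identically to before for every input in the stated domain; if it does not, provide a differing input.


Reading the diff, among the changes: local variable names differ; min/max/abs usage differs; arithmetic usage differs; statement counts differ.
Spot check at x=4, y=-6 — before: t=0, then u=-42, then v=1, then (k=-1), then v=3, then (k=0), then v=9, then (k=1), then v=27, then s=0, then (k=0), then s=-4536, then (j=0), then s=-4554, then v=27324, then returns -42. after: t=0, then s=-28, then u=-42, then v=1, then (k=-1), then v=3, then (k=0), then v=9, then (k=1), then v=27, then r=0, then (k=0), then r=-4536, then (j=0), then r=-4554, then v=27324, then returns -42. Both give -42.
Checked all 45 inputs in the declared domain: the outputs agree on every one.
verdict: equivalent


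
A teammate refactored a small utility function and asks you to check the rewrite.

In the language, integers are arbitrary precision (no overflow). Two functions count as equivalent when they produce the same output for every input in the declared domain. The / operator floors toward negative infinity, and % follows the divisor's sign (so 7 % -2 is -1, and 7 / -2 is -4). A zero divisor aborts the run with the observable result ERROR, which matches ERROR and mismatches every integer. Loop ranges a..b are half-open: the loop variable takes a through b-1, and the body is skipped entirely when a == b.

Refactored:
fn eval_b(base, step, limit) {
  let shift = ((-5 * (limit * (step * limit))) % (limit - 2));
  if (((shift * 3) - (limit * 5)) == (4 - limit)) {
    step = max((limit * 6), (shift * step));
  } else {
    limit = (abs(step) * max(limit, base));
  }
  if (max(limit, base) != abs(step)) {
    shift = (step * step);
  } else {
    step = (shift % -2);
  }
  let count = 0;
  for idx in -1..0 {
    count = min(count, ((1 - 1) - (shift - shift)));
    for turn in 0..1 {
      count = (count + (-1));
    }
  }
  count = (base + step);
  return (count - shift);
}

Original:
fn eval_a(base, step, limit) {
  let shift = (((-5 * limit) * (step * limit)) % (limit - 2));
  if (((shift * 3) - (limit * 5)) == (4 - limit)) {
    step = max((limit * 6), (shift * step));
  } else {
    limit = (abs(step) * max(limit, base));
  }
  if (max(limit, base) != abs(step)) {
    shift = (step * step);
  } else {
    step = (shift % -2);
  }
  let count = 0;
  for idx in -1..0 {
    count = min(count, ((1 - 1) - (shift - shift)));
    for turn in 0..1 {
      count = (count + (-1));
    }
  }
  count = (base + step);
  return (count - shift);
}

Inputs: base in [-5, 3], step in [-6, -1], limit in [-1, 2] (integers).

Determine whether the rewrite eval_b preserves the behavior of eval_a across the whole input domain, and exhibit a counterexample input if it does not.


Side by side, the visible changes include: same computation, different form.
Spot check at base=1, step=-3, limit=1 — eval_a: shift becomes 0; next (((shift * 3) - (limit * 5)) == (4 - limit)) evaluates to false; next limit becomes 3; next (max(limit, base) != abs(step)) evaluates to false; next step becomes 0; next count becomes 0; next at idx=-1:; next count becomes 0; next at turn=0:; next count becomes -1; next count becomes 1; next final value 1. eval_b: shift becomes 0; next (((shift * 3) - (limit * 5)) == (4 - limit)) evaluates to false; next limit becomes 3; next (max(limit, base) != abs(step)) evaluates to false; next step becomes 0; next count becomes 0; next at idx=-1:; next count becomes 0; next at turn=0:; next count becomes -1; next count becomes 1; next final value 1. Both give 1.
Every one of the 216 inputs gives matching results.
verdict: equivalent


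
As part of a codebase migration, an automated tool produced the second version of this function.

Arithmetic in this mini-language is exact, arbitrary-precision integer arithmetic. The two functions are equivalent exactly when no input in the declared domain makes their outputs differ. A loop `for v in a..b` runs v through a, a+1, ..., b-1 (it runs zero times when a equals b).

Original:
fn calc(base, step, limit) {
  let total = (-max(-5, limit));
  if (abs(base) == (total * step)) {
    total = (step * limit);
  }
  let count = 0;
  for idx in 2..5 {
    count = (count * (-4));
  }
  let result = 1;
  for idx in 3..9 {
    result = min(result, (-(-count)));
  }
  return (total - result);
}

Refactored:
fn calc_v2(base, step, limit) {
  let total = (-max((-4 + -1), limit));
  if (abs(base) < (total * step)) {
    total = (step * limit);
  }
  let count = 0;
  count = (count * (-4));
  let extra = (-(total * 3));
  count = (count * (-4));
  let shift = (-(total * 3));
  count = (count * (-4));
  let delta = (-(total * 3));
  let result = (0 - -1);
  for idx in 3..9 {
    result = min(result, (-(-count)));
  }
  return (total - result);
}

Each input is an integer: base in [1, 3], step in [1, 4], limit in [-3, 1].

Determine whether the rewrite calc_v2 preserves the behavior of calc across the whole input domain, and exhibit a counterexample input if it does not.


These are not equivalent — on base=1, step=1, limit=-3 the outputs split (3 vs -3).
calc: total := 3 | (abs(base) == (total * step)): false | count := 0 | iter idx=2: | count := 0 | iter idx=3: | count := 0 | iter idx=4: | count := 0 | result := 1 | iter idx=3: | result := 0 | iter idx=4: | result := 0 | iter idx=5: | result := 0 | iter idx=6: | result := 0 | iter idx=7: | result := 0 | iter idx=8: | result := 0 | result 3
calc_v2: total := 3 | (abs(base) < (total * step)): true | total := -3 | count := 0 | count := 0 | extra := 9 | count := 0 | shift := 9 | count := 0 | delta := 9 | result := 1 | iter idx=3: | result := 0 | iter idx=4: | result := 0 | iter idx=5: | result := 0 | iter idx=6: | result := 0 | iter idx=7: | result := 0 | iter idx=8: | result := 0 | result -3
verdict: not equivalent; witness: base=1, step=1, limit=-3


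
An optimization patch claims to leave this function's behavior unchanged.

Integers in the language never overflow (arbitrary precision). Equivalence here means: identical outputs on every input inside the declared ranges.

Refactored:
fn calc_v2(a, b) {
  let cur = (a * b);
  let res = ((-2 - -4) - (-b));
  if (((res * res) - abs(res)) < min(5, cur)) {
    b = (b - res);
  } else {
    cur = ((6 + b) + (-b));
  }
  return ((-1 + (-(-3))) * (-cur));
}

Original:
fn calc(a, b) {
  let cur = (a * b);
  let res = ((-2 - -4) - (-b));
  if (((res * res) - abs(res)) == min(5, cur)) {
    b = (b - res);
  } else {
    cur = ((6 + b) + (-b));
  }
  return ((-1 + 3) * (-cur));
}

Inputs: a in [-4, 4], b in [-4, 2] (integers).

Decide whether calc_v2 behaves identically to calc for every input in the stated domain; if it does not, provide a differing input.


Input a=-4, b=-4: -12 from calc versus -32 from calc_v2.
verdict: not equivalent; witness: a=-4, b=-4


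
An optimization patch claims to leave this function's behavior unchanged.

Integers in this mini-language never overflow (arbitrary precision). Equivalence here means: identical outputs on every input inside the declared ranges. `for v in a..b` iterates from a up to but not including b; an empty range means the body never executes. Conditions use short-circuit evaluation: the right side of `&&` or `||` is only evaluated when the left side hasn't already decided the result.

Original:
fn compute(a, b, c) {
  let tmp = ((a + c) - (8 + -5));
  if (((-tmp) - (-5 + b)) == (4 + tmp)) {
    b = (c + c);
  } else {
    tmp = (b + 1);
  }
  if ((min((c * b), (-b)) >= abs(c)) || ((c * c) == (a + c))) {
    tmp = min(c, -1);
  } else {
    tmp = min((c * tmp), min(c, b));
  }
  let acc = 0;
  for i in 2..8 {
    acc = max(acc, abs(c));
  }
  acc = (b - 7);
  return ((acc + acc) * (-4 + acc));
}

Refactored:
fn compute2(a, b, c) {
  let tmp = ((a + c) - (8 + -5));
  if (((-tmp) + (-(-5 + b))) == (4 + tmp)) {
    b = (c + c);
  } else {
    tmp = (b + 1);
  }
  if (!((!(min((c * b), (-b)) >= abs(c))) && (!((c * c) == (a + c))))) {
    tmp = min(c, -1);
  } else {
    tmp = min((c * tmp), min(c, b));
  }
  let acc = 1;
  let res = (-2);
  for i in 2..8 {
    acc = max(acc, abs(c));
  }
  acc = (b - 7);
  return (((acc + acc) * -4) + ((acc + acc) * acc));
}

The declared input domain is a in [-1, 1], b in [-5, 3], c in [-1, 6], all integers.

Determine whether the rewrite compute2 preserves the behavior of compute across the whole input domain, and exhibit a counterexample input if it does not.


Equivalent. The edit looks behavioral (`0` became `1`), but over these ranges it never changes the outcome.
Every one of the 216 inputs gives matching results.
One worked example (a=0, b=-2, c=2) — compute: tmp := -1 | (((-tmp) - (-5 + b)) == (4 + tmp)): false | tmp := -1 | ((min((c * b), (-b)) >= abs(c)) || ((c * c) == (a + c))): false | tmp := -2 | acc := 0 | iter i=2: | acc := 2 | iter i=3: | acc := 2 | iter i=4: | acc := 2 | iter i=5: | acc := 2 | iter i=6: | acc := 2 | iter i=7: | acc := 2 | acc := -9 | result 234; compute2: tmp := -1 | (((-tmp) + (-(-5 + b))) == (4 + tmp)): false | tmp := -1 | (!((!(min((c * b), (-b)) >= abs(c))) && (!((c * c) == (a + c))))): false | tmp := -2 | acc := 1 | res := -2 | iter i=2: | acc := 2 | iter i=3: | acc := 2 | iter i=4: | acc := 2 | iter i=5: | acc := 2 | iter i=6: | acc := 2 | iter i=7: | acc := 2 | acc := -9 | result 234; agreement on 234.
verdict: equivalent


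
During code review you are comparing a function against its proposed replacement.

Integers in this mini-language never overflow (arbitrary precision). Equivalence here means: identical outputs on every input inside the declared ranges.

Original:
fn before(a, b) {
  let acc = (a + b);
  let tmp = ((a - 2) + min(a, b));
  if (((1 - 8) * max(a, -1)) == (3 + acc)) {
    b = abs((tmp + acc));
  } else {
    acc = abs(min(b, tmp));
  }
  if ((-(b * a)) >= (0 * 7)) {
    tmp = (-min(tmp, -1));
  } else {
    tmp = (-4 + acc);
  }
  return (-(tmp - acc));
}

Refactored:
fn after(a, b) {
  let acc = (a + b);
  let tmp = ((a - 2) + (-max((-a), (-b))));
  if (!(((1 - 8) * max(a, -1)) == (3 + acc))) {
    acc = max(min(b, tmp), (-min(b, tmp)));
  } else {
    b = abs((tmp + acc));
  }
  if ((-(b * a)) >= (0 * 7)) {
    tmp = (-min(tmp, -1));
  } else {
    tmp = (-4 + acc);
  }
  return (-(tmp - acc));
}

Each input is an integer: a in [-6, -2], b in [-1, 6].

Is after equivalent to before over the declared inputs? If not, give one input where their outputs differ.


Behavior is preserved: although boolean connective usage differs, plus min/max/abs usage differs, the outputs never diverge.
One worked example (a=-5, b=6) — before: acc becomes 1; next tmp becomes -12; next (((1 - 8) * max(a, -1)) == (3 + acc)) evaluates to false; next acc becomes 12; next ((-(b * a)) >= (0 * 7)) evaluates to true; next tmp becomes 12; next final value 0; after: acc becomes 1; next tmp becomes -12; next (!(((1 - 8) * max(a, -1)) == (3 + acc))) evaluates to true; next acc becomes 12; next ((-(b * a)) >= (0 * 7)) evaluates to true; next tmp becomes 12; next final value 0; agreement on 0.
An exhaustive pass over the 40 declared inputs shows identical outputs.
verdict: equivalent


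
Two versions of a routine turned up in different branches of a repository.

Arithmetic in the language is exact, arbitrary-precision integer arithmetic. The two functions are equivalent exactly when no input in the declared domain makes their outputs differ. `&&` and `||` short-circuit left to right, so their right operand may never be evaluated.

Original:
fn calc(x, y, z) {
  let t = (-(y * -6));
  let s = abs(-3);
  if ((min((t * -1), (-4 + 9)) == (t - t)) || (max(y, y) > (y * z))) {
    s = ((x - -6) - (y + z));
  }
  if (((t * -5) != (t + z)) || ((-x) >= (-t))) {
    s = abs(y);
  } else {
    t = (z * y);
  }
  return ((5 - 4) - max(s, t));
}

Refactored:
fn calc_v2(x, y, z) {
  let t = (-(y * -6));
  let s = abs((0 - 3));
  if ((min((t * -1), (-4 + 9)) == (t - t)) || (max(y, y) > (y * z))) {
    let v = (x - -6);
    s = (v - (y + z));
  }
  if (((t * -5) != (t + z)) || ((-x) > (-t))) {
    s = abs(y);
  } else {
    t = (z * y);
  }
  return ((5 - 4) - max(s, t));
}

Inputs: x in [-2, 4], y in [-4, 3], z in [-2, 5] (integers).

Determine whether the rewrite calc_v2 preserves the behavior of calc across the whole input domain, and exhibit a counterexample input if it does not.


Not equivalent: x=0, y=0, z=0 separates them (1 vs -5).
calc: t becomes 0; next s becomes 3; next ((min((t * -1), (-4 + 9)) == (t - t)) || (max(y, y) > (y * z))) evaluates to true; next s becomes 6; next (((t * -5) != (t + z)) || ((-x) >= (-t))) evaluates to true; next s becomes 0; next final value 1
calc_v2: t becomes 0; next s becomes 3; next ((min((t * -1), (-4 + 9)) == (t - t)) || (max(y, y) > (y * z))) evaluates to true; next v becomes 6; next s becomes 6; next (((t * -5) != (t + z)) || ((-x) > (-t))) evaluates to false; next t becomes 0; next final value -5
verdict: not equivalent; witness: x=0, y=0, z=0


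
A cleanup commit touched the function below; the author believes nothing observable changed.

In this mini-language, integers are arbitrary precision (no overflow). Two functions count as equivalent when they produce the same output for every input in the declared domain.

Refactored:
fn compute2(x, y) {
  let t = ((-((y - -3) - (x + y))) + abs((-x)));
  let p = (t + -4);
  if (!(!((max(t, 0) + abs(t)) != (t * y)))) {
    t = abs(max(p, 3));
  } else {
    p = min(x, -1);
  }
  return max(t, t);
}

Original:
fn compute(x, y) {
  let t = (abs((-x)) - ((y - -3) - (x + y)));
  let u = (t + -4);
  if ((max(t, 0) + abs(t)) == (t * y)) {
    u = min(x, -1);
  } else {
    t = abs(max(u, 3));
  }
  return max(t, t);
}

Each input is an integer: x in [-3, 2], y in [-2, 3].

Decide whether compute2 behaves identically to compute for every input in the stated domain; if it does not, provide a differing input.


Side by side, the visible changes include: comparison usage differs, boolean connective usage differs, local variable names differ, arithmetic usage differs.
As a probe, take x=-3, y=-2: compute runs t := -3 | u := -7 | ((max(t, 0) + abs(t)) == (t * y)): false | t := 3 | result 3; compute2 runs t := -3 | p := -7 | (!(!((max(t, 0) + abs(t)) != (t * y)))): true | t := 3 | result 3; both end at 3.
An exhaustive pass over the 36 declared inputs shows identical outputs.
verdict: equivalent


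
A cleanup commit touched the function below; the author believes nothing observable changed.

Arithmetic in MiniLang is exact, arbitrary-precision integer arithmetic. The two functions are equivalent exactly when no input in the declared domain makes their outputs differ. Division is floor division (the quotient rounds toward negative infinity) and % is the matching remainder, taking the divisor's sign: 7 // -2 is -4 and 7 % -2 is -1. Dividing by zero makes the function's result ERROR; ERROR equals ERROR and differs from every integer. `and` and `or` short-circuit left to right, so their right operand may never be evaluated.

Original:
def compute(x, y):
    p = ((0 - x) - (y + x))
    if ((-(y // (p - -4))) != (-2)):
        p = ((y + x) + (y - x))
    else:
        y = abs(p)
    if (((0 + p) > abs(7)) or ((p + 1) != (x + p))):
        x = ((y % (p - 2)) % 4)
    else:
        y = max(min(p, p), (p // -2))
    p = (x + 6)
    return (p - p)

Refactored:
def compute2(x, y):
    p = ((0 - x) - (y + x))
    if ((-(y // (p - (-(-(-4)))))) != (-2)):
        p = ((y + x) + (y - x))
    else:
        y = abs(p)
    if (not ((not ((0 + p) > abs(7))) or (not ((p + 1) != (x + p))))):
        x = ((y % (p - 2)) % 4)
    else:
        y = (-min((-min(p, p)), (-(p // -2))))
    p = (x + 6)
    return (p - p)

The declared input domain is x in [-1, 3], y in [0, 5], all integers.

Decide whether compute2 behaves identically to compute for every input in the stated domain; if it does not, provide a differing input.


Input x=-1, y=1: ERROR from compute versus 0 from compute2.
verdict: not equivalent; witness: x=-1, y=1


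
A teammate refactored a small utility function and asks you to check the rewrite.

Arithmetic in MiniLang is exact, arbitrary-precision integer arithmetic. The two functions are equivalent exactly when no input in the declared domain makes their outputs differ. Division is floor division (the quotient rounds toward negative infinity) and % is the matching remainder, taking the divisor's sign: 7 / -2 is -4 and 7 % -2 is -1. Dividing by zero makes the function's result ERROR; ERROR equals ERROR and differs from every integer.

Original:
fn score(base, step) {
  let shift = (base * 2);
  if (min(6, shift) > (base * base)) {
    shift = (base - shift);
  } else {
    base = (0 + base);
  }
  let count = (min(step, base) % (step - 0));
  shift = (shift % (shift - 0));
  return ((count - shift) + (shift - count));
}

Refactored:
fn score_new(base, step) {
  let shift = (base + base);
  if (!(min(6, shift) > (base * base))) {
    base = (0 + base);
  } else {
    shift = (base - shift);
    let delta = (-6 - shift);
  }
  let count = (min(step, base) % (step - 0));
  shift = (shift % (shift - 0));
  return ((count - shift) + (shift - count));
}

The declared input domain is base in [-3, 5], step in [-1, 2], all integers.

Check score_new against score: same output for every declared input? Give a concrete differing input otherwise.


Comparing the listings, the differences include: statement counts differ; and constant usage differs; and arithmetic usage differs; and local variable names differ; and boolean connective usage differs.
One worked example (base=0, step=1) — score: shift=0, then (min(6, shift) > (base * base)) is false, then base=0, then count=0, then a zero divisor aborts: ERROR; score_new: shift=0, then (!(min(6, shift) > (base * base))) is true, then base=0, then count=0, then a zero divisor aborts: ERROR; agreement on ERROR.
Checked all 36 inputs in the declared domain: the outputs agree on every one.
verdict: equivalent


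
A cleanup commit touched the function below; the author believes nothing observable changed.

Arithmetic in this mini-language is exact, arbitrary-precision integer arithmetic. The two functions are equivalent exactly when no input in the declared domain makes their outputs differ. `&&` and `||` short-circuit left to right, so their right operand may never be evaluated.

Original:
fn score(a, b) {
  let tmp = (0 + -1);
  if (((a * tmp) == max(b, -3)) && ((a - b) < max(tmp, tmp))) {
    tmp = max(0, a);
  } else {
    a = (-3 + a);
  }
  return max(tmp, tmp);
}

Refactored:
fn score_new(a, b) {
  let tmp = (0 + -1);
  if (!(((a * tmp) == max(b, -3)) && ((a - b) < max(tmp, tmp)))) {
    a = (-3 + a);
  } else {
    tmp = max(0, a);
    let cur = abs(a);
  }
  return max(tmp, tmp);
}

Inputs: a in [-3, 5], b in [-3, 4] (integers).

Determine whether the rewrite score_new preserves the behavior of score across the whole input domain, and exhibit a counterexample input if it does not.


Equivalent — the differences include boolean connective usage differs; also statement counts differ; also min/max/abs usage differs; also local variable names differ, yet no declared input distinguishes the two.
One worked example (a=5, b=-2) — score: tmp becomes -1; next (((a * tmp) == max(b, -3)) && ((a - b) < max(tmp, tmp))) evaluates to false; next a becomes 2; next final value -1; score_new: tmp becomes -1; next (!(((a * tmp) == max(b, -3)) && ((a - b) < max(tmp, tmp)))) evaluates to true; next a becomes 2; next final value -1; agreement on -1.
An exhaustive pass over the 72 declared inputs shows identical outputs.
verdict: equivalent


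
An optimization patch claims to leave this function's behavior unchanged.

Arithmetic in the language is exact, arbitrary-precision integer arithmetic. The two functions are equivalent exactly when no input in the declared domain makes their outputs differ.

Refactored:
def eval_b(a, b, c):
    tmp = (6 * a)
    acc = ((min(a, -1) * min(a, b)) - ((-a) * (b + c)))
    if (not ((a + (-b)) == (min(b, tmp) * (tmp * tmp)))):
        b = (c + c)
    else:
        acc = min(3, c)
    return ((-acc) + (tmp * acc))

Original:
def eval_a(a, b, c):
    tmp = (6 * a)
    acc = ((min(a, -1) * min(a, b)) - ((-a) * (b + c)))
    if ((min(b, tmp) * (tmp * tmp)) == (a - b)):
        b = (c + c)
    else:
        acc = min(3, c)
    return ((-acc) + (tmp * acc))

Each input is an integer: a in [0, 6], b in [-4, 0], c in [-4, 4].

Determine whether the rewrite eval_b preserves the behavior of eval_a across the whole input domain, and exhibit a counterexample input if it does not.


At a=0, b=-4, c=-4: eval_a gives 4, eval_b gives -4.
verdict: not equivalent; witness: a=0, b=-4, c=-4


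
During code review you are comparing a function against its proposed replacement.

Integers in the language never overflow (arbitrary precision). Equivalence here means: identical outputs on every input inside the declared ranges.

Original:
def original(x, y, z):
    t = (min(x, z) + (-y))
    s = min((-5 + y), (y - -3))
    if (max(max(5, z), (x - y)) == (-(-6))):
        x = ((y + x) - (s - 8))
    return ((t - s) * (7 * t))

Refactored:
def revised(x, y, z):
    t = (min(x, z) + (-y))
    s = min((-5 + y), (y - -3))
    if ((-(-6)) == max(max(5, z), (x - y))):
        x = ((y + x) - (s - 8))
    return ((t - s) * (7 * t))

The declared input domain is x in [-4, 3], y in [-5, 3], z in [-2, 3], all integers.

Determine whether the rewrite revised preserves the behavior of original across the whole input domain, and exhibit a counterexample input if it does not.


The two are interchangeable: same computation, different form, and every declared input agrees.
Tracing x=1, y=-4, z=1: original: t = 5; s = -9; (max(max(5, z), (x - y)) == (-(-6))) -> false; return 490 | revised: t = 5; s = -9; ((-(-6)) == max(max(5, z), (x - y))) -> false; return 490 — matching result 490.
An exhaustive pass over the 432 declared inputs shows identical outputs.
verdict: equivalent


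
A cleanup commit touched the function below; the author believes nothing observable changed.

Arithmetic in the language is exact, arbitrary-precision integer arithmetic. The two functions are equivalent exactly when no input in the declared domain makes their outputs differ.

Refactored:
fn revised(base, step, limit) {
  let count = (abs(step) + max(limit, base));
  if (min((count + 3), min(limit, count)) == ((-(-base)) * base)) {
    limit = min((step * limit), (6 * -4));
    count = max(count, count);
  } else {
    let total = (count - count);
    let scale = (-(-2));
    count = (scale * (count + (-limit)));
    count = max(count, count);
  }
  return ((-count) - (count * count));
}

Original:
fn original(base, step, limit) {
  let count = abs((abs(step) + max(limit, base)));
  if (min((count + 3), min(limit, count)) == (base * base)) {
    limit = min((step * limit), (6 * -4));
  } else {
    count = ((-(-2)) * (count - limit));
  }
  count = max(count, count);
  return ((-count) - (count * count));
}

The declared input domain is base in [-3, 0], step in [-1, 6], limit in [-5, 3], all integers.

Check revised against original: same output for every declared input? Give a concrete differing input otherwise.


Evaluate both at base=-3, step=-1, limit=-5.
original: count becomes 2; next (min((count + 3), min(limit, count)) == (base * base)) evaluates to false; next count becomes 14; next count becomes 14; next final value -210
revised: count becomes -2; next (min((count + 3), min(limit, count)) == ((-(-base)) * base)) evaluates to false; next total becomes 0; next scale becomes 2; next count becomes 6; next count becomes 6; next final value -42
-210 and -42 differ, so these are not the same function on this domain.
verdict: not equivalent; witness: base=-3, step=-1, limit=-5


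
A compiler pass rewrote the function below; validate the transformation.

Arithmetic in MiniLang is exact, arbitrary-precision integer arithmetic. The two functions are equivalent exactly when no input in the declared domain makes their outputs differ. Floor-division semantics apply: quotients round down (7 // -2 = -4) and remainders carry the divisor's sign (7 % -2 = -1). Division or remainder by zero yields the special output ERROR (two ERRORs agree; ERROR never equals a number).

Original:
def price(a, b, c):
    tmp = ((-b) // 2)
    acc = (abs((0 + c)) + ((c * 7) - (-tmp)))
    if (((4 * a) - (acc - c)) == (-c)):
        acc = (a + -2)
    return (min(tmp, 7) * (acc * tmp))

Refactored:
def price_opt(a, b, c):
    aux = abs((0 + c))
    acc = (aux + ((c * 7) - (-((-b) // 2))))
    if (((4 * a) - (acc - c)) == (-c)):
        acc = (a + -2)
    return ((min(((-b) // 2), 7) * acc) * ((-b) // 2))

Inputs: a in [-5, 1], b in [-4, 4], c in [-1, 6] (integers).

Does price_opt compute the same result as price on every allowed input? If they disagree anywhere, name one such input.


Behavior is preserved: although arithmetic usage differs, plus constant usage differs, plus local variable names differ, the outputs never diverge.
Spot check at a=-2, b=-4, c=2 — price: tmp := 2 | acc := 18 | (((4 * a) - (acc - c)) == (-c)): false | result 72. price_opt: aux := 2 | acc := 18 | (((4 * a) - (acc - c)) == (-c)): false | result 72. Both give 72.
Every one of the 504 inputs gives matching results.
verdict: equivalent


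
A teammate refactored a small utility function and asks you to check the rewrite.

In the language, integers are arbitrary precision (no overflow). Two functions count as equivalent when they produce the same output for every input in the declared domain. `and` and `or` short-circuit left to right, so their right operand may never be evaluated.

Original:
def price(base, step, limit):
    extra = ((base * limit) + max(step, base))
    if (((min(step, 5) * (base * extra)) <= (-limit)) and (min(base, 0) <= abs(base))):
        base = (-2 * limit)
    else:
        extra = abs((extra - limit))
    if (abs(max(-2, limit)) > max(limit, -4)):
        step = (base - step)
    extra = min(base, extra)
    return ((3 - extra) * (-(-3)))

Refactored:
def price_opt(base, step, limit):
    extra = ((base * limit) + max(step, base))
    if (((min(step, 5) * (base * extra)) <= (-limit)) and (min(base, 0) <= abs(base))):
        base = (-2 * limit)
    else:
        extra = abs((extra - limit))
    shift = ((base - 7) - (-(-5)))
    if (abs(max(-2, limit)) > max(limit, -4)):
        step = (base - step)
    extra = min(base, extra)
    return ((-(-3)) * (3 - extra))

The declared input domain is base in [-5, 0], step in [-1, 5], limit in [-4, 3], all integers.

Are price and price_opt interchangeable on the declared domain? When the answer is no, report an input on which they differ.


The two versions differ — the changes include statement counts differ; and arithmetic usage differs; and constant usage differs; and local variable names differ.
As a probe, take base=-2, step=2, limit=-3: price runs extra := 8 | (((min(step, 5) * (base * extra)) <= (-limit)) and (min(base, 0) <= abs(base))): true | base := 6 | (abs(max(-2, limit)) > max(limit, -4)): true | step := 4 | extra := 6 | result -9; price_opt runs extra := 8 | (((min(step, 5) * (base * extra)) <= (-limit)) and (min(base, 0) <= abs(base))): true | base := 6 | shift := -6 | (abs(max(-2, limit)) > max(limit, -4)): true | step := 4 | extra := 6 | result -9; both end at -9.
Every one of the 336 inputs gives matching results.
verdict: equivalent


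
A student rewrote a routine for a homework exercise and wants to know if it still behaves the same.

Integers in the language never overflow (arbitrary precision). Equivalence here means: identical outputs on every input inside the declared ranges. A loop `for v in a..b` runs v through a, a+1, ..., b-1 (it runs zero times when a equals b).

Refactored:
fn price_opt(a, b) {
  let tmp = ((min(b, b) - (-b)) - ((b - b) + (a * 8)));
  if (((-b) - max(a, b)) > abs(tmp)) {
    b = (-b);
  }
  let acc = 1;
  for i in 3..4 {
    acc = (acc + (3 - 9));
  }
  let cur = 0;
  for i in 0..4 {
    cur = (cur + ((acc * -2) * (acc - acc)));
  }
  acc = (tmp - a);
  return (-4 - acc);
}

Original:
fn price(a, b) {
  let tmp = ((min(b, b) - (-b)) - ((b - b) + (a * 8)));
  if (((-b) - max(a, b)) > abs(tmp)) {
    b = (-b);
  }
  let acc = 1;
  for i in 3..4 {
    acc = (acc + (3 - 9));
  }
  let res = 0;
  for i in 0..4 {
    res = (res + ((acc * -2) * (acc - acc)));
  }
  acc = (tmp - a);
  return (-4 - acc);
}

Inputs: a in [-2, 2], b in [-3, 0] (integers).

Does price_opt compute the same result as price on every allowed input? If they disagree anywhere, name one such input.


Comparing the listings, the differences include: local variable names differ.
Tracing a=1, b=-2: price: tmp := -12 | (((-b) - max(a, b)) > abs(tmp)): false | acc := 1 | iter i=3: | acc := -5 | res := 0 | iter i=0: | res := 0 | iter i=1: | res := 0 | iter i=2: | res := 0 | iter i=3: | res := 0 | acc := -13 | result 9 | price_opt: tmp := -12 | (((-b) - max(a, b)) > abs(tmp)): false | acc := 1 | iter i=3: | acc := -5 | cur := 0 | iter i=0: | cur := 0 | iter i=1: | cur := 0 | iter i=2: | cur := 0 | iter i=3: | cur := 0 | acc := -13 | result 9 — matching result 9.
Across all 20 domain points the two functions coincide.
verdict: equivalent


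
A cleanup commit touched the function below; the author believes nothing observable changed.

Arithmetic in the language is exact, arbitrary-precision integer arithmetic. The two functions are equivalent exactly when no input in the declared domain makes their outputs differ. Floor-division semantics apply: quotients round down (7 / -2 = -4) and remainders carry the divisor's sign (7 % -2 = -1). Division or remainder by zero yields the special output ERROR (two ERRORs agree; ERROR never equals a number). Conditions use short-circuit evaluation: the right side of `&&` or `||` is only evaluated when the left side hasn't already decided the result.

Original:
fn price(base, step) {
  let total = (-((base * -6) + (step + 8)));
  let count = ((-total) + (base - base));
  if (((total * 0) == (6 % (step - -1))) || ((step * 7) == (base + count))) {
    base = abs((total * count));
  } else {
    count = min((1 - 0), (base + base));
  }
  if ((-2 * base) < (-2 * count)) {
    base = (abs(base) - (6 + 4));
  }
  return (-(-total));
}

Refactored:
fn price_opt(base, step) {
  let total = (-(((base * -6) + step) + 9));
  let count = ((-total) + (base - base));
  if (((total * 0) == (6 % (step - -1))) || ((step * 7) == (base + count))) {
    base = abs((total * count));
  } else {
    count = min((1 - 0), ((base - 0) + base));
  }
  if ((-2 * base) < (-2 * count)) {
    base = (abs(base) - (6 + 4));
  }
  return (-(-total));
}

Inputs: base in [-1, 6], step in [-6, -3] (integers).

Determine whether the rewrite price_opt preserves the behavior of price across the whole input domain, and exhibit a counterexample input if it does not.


These are not equivalent — on base=-1, step=-6 the outputs split (-8 vs -9).
price: total = -8; count = 8; (((total * 0) == (6 % (step - -1))) || ((step * 7) == (base + count))) -> false; count = -2; ((-2 * base) < (-2 * count)) -> true; base = -9; return -8
price_opt: total = -9; count = 9; (((total * 0) == (6 % (step - -1))) || ((step * 7) == (base + count))) -> false; count = -2; ((-2 * base) < (-2 * count)) -> true; base = -9; return -9
verdict: not equivalent; witness: base=-1, step=-6


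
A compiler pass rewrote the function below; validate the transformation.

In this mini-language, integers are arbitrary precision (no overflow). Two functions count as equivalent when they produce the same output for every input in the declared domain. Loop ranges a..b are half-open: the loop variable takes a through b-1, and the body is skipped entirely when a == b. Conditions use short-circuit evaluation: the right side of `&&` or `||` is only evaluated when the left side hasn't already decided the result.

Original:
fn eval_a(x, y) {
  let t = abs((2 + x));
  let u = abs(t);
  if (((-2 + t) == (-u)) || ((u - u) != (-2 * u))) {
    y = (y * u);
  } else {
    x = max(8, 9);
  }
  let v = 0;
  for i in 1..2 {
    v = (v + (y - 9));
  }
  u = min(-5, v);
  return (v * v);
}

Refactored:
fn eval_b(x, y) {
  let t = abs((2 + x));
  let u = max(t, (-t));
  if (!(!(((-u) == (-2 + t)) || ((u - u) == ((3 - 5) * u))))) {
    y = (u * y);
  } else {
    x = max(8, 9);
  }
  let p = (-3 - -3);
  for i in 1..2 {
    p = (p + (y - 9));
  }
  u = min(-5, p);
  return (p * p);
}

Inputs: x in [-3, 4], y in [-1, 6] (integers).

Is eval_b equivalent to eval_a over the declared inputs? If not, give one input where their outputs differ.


Run the pair on x=-2, y=-1.
eval_a: t = 0; u = 0; (((-2 + t) == (-u)) || ((u - u) != (-2 * u))) -> false; x = 9; v = 0; [i=1]; v = -10; u = -10; return 100
eval_b: t = 0; u = 0; (!(!(((-u) == (-2 + t)) || ((u - u) == ((3 - 5) * u))))) -> true; y = 0; p = 0; [i=1]; p = -9; u = -9; return 81
100 and 81 differ, so these are not the same function on this domain.
verdict: not equivalent; witness: x=-2, y=-1
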